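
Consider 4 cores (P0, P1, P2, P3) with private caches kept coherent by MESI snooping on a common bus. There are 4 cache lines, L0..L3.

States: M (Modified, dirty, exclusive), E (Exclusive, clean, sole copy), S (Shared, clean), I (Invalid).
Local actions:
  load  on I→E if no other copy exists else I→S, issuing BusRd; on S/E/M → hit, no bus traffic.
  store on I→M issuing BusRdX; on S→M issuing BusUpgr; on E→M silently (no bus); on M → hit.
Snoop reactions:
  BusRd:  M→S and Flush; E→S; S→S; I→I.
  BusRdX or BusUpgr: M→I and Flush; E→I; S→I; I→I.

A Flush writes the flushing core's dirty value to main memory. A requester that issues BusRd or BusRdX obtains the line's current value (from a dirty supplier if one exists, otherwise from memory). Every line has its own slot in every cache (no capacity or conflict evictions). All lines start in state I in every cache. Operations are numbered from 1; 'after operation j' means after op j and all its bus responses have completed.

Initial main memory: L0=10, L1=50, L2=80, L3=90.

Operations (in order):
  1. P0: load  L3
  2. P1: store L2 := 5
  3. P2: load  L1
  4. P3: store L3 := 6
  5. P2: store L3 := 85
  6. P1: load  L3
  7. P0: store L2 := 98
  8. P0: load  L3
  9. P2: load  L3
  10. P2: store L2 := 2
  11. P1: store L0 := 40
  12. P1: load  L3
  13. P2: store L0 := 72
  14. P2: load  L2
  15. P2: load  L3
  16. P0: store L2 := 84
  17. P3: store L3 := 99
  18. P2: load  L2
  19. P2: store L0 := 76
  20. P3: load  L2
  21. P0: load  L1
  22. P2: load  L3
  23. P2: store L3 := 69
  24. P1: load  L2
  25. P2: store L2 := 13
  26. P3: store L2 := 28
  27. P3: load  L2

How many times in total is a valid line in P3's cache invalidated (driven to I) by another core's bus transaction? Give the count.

invalidations = 3

  op1 P0: load  L3 → E/I/I/I on L3; bus BusRd; mem=90
  op2 P1: store L2 := 5 → I/M/I/I on L2; bus BusRdX; mem=80
  op3 P2: load  L1 → I/I/E/I on L1; bus BusRd; mem=50
  op4 P3: store L3 := 6 → I/I/I/M on L3; bus BusRdX; mem=90
  op5 P2: store L3 := 85 → I/I/M/I on L3; bus BusRdX Flush; mem=6
  op6 P1: load  L3 → I/S/S/I on L3; bus BusRd Flush; mem=85
  op7 P0: store L2 := 98 → M/I/I/I on L2; bus BusRdX Flush; mem=5
  op8 P0: load  L3 → S/S/S/I on L3; bus BusRd; mem=85
  op9 P2: load  L3 → S/S/S/I on L3; bus (none); mem=85
  op10 P2: store L2 := 2 → I/I/M/I on L2; bus BusRdX Flush; mem=98
  op11 P1: store L0 := 40 → I/M/I/I on L0; bus BusRdX; mem=10
  op12 P1: load  L3 → S/S/S/I on L3; bus (none); mem=85
  op13 P2: store L0 := 72 → I/I/M/I on L0; bus BusRdX Flush; mem=40
  op14 P2: load  L2 → I/I/M/I on L2; bus (none); mem=98
  op15 P2: load  L3 → S/S/S/I on L3; bus (none); mem=85
  op16 P0: store L2 := 84 → M/I/I/I on L2; bus BusRdX Flush; mem=2
  op17 P3: store L3 := 99 → I/I/I/M on L3; bus BusRdX; mem=85
  op18 P2: load  L2 → S/I/S/I on L2; bus BusRd Flush; mem=84
  op19 P2: store L0 := 76 → I/I/M/I on L0; bus (none); mem=40
  op20 P3: load  L2 → S/I/S/S on L2; bus BusRd; mem=84
  op21 P0: load  L1 → S/I/S/I on L1; bus BusRd; mem=50
  op22 P2: load  L3 → I/I/S/S on L3; bus BusRd Flush; mem=99
  op23 P2: store L3 := 69 → I/I/M/I on L3; bus BusUpgr; mem=99
  op24 P1: load  L2 → S/S/S/S on L2; bus BusRd; mem=84
  op25 P2: store L2 := 13 → I/I/M/I on L2; bus BusUpgr; mem=84
  op26 P3: store L2 := 28 → I/I/I/M on L2; bus BusRdX Flush; mem=13
  op27 P3: load  L2 → I/I/I/M on L2; bus (none); mem=13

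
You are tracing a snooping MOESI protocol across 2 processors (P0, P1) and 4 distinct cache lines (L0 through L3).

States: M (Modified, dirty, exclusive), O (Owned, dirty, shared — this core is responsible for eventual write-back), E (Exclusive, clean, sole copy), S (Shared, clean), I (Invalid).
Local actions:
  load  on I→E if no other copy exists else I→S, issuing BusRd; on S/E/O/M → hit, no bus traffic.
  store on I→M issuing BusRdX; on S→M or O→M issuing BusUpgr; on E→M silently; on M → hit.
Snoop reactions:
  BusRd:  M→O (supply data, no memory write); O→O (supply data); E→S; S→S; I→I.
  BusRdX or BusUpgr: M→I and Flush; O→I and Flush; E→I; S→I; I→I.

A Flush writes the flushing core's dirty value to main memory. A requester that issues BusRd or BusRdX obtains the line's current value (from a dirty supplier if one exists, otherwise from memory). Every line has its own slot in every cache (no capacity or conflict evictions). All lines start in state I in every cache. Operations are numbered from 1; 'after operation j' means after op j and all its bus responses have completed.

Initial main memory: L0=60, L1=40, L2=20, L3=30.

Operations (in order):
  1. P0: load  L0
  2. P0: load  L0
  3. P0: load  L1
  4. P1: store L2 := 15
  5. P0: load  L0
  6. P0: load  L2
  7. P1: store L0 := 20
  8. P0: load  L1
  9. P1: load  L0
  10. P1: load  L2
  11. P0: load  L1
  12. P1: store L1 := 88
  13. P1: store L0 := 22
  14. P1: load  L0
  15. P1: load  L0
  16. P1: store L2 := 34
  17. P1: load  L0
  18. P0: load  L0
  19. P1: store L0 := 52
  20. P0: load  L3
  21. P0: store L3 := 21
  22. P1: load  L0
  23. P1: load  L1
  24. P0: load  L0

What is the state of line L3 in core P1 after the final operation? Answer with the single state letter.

  op1 P0: load  L0 → E/I on L0; bus BusRd; mem=60
  op2 P0: load  L0 → E/I on L0; bus (none); mem=60
  op3 P0: load  L1 → E/I on L1; bus BusRd; mem=40
  op4 P1: store L2 := 15 → I/M on L2; bus BusRdX; mem=20
  op5 P0: load  L0 → E/I on L0; bus (none); mem=60
  op6 P0: load  L2 → S/O on L2; bus BusRd; mem=20
  op7 P1: store L0 := 20 → I/M on L0; bus BusRdX; mem=60
  op8 P0: load  L1 → E/I on L1; bus (none); mem=40
  op9 P1: load  L0 → I/M on L0; bus (none); mem=60
  op10 P1: load  L2 → S/O on L2; bus (none); mem=20
  op11 P0: load  L1 → E/I on L1; bus (none); mem=40
  op12 P1: store L1 := 88 → I/M on L1; bus BusRdX; mem=40
  op13 P1: store L0 := 22 → I/M on L0; bus (none); mem=60
  op14 P1: load  L0 → I/M on L0; bus (none); mem=60
  op15 P1: load  L0 → I/M on L0; bus (none); mem=60
  op16 P1: store L2 := 34 → I/M on L2; bus BusUpgr; mem=20
  op17 P1: load  L0 → I/M on L0; bus (none); mem=60
  op18 P0: load  L0 → S/O on L0; bus BusRd; mem=60
  op19 P1: store L0 := 52 → I/M on L0; bus BusUpgr; mem=60
  op20 P0: load  L3 → E/I on L3; bus BusRd; mem=30
  op21 P0: store L3 := 21 → M/I on L3; bus (none); mem=30
  op22 P1: load  L0 → I/M on L0; bus (none); mem=60
  op23 P1: load  L1 → I/M on L1; bus (none); mem=40
  op24 P0: load  L0 → S/O on L0; bus BusRd; mem=60

state = I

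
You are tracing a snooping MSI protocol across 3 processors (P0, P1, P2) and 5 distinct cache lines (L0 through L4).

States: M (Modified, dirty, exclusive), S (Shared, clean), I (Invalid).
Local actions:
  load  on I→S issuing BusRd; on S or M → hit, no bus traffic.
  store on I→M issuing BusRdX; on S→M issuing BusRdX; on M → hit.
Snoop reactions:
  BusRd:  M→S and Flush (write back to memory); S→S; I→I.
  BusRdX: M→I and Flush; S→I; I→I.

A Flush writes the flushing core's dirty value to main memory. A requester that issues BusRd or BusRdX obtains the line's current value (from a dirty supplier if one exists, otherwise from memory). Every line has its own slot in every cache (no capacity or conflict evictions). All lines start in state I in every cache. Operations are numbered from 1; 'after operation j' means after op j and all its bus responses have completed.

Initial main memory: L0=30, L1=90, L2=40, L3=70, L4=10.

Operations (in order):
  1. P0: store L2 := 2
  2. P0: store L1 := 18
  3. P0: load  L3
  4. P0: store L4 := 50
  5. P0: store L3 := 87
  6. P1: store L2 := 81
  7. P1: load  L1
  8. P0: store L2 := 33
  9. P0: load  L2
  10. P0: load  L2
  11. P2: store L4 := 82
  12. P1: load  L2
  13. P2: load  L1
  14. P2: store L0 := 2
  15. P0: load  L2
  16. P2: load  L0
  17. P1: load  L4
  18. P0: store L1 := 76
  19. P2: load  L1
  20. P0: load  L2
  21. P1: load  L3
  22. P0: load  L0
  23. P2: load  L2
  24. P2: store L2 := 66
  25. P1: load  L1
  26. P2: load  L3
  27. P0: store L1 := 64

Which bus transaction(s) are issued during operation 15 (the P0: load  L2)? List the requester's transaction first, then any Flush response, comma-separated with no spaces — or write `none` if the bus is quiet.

bus = none

1. P0: store L2 := 2  bus=[BusRdX]  L2: P0=M P1=I P2=I  mem[L2]=40
2. P0: store L1 := 18  bus=[BusRdX]  L1: P0=M P1=I P2=I  mem[L1]=90
3. P0: load  L3  bus=[BusRd]  L3: P0=S P1=I P2=I  mem[L3]=70
4. P0: store L4 := 50  bus=[BusRdX]  L4: P0=M P1=I P2=I  mem[L4]=10
5. P0: store L3 := 87  bus=[BusRdX]  L3: P0=M P1=I P2=I  mem[L3]=70
6. P1: store L2 := 81  bus=[BusRdX,Flush]  L2: P0=I P1=M P2=I  mem[L2]=2
7. P1: load  L1  bus=[BusRd,Flush]  L1: P0=S P1=S P2=I  mem[L1]=18
8. P0: store L2 := 33  bus=[BusRdX,Flush]  L2: P0=M P1=I P2=I  mem[L2]=81
9. P0: load  L2  bus=[-]  L2: P0=M P1=I P2=I  mem[L2]=81
10. P0: load  L2  bus=[-]  L2: P0=M P1=I P2=I  mem[L2]=81
11. P2: store L4 := 82  bus=[BusRdX,Flush]  L4: P0=I P1=I P2=M  mem[L4]=50
12. P1: load  L2  bus=[BusRd,Flush]  L2: P0=S P1=S P2=I  mem[L2]=33
13. P2: load  L1  bus=[BusRd]  L1: P0=S P1=S P2=S  mem[L1]=18
14. P2: store L0 := 2  bus=[BusRdX]  L0: P0=I P1=I P2=M  mem[L0]=30
15. P0: load  L2  bus=[-]  L2: P0=S P1=S P2=I  mem[L2]=33
16. P2: load  L0  bus=[-]  L0: P0=I P1=I P2=M  mem[L0]=30
17. P1: load  L4  bus=[BusRd,Flush]  L4: P0=I P1=S P2=S  mem[L4]=82
18. P0: store L1 := 76  bus=[BusRdX]  L1: P0=M P1=I P2=I  mem[L1]=18
19. P2: load  L1  bus=[BusRd,Flush]  L1: P0=S P1=I P2=S  mem[L1]=76
20. P0: load  L2  bus=[-]  L2: P0=S P1=S P2=I  mem[L2]=33
21. P1: load  L3  bus=[BusRd,Flush]  L3: P0=S P1=S P2=I  mem[L3]=87
22. P0: load  L0  bus=[BusRd,Flush]  L0: P0=S P1=I P2=S  mem[L0]=2
23. P2: load  L2  bus=[BusRd]  L2: P0=S P1=S P2=S  mem[L2]=33
24. P2: store L2 := 66  bus=[BusRdX]  L2: P0=I P1=I P2=M  mem[L2]=33
25. P1: load  L1  bus=[BusRd]  L1: P0=S P1=S P2=S  mem[L1]=76
26. P2: load  L3  bus=[BusRd]  L3: P0=S P1=S P2=S  mem[L3]=87
27. P0: store L1 := 64  bus=[BusRdX]  L1: P0=M P1=I P2=I  mem[L1]=76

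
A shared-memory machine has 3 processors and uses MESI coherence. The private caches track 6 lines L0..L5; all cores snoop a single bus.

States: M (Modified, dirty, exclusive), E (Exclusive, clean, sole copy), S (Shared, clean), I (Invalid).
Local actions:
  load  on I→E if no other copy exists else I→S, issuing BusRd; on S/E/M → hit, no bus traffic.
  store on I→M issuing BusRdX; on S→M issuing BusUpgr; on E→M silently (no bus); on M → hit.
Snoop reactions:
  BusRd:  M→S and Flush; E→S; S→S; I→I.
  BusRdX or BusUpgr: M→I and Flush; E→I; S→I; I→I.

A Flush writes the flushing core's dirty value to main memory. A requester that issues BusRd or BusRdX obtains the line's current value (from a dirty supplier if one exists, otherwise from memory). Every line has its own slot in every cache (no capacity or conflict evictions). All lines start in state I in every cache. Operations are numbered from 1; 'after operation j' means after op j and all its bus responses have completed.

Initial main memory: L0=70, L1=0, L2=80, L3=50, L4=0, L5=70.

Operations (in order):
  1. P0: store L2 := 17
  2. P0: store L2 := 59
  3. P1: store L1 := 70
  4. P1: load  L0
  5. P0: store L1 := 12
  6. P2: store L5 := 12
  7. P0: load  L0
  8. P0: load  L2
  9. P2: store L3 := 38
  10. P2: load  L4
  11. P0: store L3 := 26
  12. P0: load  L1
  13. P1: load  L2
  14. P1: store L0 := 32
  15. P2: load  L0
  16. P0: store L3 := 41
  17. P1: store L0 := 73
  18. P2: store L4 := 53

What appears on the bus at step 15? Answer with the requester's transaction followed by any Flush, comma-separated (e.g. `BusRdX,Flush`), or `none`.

step 1: P0: store L2 := 17  ⟶  MII  (L2)  txn=BusRdX  M[L2]=80
step 2: P0: store L2 := 59  ⟶  MII  (L2)  txn=∅  M[L2]=80
step 3: P1: store L1 := 70  ⟶  IMI  (L1)  txn=BusRdX  M[L1]=0
step 4: P1: load  L0  ⟶  IEI  (L0)  txn=BusRd  M[L0]=70
step 5: P0: store L1 := 12  ⟶  MII  (L1)  txn=BusRdX+Flush  M[L1]=70
step 6: P2: store L5 := 12  ⟶  IIM  (L5)  txn=BusRdX  M[L5]=70
step 7: P0: load  L0  ⟶  SSI  (L0)  txn=BusRd  M[L0]=70
step 8: P0: load  L2  ⟶  MII  (L2)  txn=∅  M[L2]=80
step 9: P2: store L3 := 38  ⟶  IIM  (L3)  txn=BusRdX  M[L3]=50
step 10: P2: load  L4  ⟶  IIE  (L4)  txn=BusRd  M[L4]=0
step 11: P0: store L3 := 26  ⟶  MII  (L3)  txn=BusRdX+Flush  M[L3]=38
step 12: P0: load  L1  ⟶  MII  (L1)  txn=∅  M[L1]=70
step 13: P1: load  L2  ⟶  SSI  (L2)  txn=BusRd+Flush  M[L2]=59
step 14: P1: store L0 := 32  ⟶  IMI  (L0)  txn=BusUpgr  M[L0]=70
step 15: P2: load  L0  ⟶  ISS  (L0)  txn=BusRd+Flush  M[L0]=32
step 16: P0: store L3 := 41  ⟶  MII  (L3)  txn=∅  M[L3]=38
step 17: P1: store L0 := 73  ⟶  IMI  (L0)  txn=BusUpgr  M[L0]=32
step 18: P2: store L4 := 53  ⟶  IIM  (L4)  txn=∅  M[L4]=0

bus = BusRd,Flush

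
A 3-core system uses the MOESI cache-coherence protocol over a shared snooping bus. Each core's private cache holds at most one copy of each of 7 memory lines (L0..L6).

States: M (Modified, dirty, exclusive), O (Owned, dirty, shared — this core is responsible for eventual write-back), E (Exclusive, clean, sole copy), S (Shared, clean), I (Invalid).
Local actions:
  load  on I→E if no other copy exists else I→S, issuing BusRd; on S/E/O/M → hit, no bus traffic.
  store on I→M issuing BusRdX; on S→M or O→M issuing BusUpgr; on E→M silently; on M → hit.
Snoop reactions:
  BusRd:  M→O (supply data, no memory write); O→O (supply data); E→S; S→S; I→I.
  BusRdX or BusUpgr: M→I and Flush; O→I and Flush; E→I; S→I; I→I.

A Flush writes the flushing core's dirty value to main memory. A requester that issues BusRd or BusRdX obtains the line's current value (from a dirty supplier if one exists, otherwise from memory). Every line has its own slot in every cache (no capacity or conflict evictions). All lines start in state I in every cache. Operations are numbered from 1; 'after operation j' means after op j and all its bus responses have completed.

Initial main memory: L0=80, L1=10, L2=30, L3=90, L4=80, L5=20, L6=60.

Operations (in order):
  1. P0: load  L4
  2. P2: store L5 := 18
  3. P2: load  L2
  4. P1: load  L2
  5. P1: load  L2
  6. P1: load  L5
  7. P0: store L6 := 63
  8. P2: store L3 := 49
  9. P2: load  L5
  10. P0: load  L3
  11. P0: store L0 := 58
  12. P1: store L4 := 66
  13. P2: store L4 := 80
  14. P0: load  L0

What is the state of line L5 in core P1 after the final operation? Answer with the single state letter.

state = S

step 1: P0: load  L4  ⟶  EII  (L4)  txn=BusRd  M[L4]=80
step 2: P2: store L5 := 18  ⟶  IIM  (L5)  txn=BusRdX  M[L5]=20
step 3: P2: load  L2  ⟶  IIE  (L2)  txn=BusRd  M[L2]=30
step 4: P1: load  L2  ⟶  ISS  (L2)  txn=BusRd  M[L2]=30
step 5: P1: load  L2  ⟶  ISS  (L2)  txn=∅  M[L2]=30
step 6: P1: load  L5  ⟶  ISO  (L5)  txn=BusRd  M[L5]=20
step 7: P0: store L6 := 63  ⟶  MII  (L6)  txn=BusRdX  M[L6]=60
step 8: P2: store L3 := 49  ⟶  IIM  (L3)  txn=BusRdX  M[L3]=90
step 9: P2: load  L5  ⟶  ISO  (L5)  txn=∅  M[L5]=20
step 10: P0: load  L3  ⟶  SIO  (L3)  txn=BusRd  M[L3]=90
step 11: P0: store L0 := 58  ⟶  MII  (L0)  txn=BusRdX  M[L0]=80
step 12: P1: store L4 := 66  ⟶  IMI  (L4)  txn=BusRdX  M[L4]=80
step 13: P2: store L4 := 80  ⟶  IIM  (L4)  txn=BusRdX+Flush  M[L4]=66
step 14: P0: load  L0  ⟶  MII  (L0)  txn=∅  M[L0]=80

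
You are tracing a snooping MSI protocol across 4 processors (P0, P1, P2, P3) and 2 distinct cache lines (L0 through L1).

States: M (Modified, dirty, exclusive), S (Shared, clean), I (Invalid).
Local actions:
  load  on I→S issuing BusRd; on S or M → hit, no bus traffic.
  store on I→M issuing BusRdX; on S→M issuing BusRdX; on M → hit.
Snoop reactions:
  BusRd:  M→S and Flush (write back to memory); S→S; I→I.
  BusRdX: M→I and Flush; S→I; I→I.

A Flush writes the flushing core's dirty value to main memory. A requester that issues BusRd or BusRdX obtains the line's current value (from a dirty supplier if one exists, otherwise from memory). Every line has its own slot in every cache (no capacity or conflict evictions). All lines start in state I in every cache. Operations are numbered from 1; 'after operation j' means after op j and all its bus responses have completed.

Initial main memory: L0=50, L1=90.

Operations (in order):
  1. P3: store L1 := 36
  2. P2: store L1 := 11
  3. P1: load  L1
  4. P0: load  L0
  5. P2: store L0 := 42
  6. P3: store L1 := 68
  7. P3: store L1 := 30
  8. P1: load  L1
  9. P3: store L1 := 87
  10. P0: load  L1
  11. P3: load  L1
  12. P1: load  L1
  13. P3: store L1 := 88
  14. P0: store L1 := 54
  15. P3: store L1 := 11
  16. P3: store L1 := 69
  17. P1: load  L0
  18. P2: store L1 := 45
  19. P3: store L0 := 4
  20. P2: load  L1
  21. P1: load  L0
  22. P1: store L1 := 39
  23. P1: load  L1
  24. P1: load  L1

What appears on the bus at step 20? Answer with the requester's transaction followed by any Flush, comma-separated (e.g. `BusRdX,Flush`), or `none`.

[1] P3: store L1 := 36 | P0:I, P1:I, P2:I, P3:M(36) | bus: BusRdX
[2] P2: store L1 := 11 | P0:I, P1:I, P2:M(11), P3:I | bus: BusRdX,Flush
[3] P1: load  L1 | P0:I, P1:S(11), P2:S(11), P3:I | bus: BusRd,Flush
[4] P0: load  L0 | P0:S(50), P1:I, P2:I, P3:I | bus: BusRd
[5] P2: store L0 := 42 | P0:I, P1:I, P2:M(42), P3:I | bus: BusRdX
[6] P3: store L1 := 68 | P0:I, P1:I, P2:I, P3:M(68) | bus: BusRdX
[7] P3: store L1 := 30 | P0:I, P1:I, P2:I, P3:M(30) | bus: none
[8] P1: load  L1 | P0:I, P1:S(30), P2:I, P3:S(30) | bus: BusRd,Flush
[9] P3: store L1 := 87 | P0:I, P1:I, P2:I, P3:M(87) | bus: BusRdX
[10] P0: load  L1 | P0:S(87), P1:I, P2:I, P3:S(87) | bus: BusRd,Flush
[11] P3: load  L1 | P0:S(87), P1:I, P2:I, P3:S(87) | bus: none
[12] P1: load  L1 | P0:S(87), P1:S(87), P2:I, P3:S(87) | bus: BusRd
[13] P3: store L1 := 88 | P0:I, P1:I, P2:I, P3:M(88) | bus: BusRdX
[14] P0: store L1 := 54 | P0:M(54), P1:I, P2:I, P3:I | bus: BusRdX,Flush
[15] P3: store L1 := 11 | P0:I, P1:I, P2:I, P3:M(11) | bus: BusRdX,Flush
[16] P3: store L1 := 69 | P0:I, P1:I, P2:I, P3:M(69) | bus: none
[17] P1: load  L0 | P0:I, P1:S(42), P2:S(42), P3:I | bus: BusRd,Flush
[18] P2: store L1 := 45 | P0:I, P1:I, P2:M(45), P3:I | bus: BusRdX,Flush
[19] P3: store L0 := 4 | P0:I, P1:I, P2:I, P3:M(4) | bus: BusRdX
[20] P2: load  L1 | P0:I, P1:I, P2:M(45), P3:I | bus: none
[21] P1: load  L0 | P0:I, P1:S(4), P2:I, P3:S(4) | bus: BusRd,Flush
[22] P1: store L1 := 39 | P0:I, P1:M(39), P2:I, P3:I | bus: BusRdX,Flush
[23] P1: load  L1 | P0:I, P1:M(39), P2:I, P3:I | bus: none
[24] P1: load  L1 | P0:I, P1:M(39), P2:I, P3:I | bus: none

bus = none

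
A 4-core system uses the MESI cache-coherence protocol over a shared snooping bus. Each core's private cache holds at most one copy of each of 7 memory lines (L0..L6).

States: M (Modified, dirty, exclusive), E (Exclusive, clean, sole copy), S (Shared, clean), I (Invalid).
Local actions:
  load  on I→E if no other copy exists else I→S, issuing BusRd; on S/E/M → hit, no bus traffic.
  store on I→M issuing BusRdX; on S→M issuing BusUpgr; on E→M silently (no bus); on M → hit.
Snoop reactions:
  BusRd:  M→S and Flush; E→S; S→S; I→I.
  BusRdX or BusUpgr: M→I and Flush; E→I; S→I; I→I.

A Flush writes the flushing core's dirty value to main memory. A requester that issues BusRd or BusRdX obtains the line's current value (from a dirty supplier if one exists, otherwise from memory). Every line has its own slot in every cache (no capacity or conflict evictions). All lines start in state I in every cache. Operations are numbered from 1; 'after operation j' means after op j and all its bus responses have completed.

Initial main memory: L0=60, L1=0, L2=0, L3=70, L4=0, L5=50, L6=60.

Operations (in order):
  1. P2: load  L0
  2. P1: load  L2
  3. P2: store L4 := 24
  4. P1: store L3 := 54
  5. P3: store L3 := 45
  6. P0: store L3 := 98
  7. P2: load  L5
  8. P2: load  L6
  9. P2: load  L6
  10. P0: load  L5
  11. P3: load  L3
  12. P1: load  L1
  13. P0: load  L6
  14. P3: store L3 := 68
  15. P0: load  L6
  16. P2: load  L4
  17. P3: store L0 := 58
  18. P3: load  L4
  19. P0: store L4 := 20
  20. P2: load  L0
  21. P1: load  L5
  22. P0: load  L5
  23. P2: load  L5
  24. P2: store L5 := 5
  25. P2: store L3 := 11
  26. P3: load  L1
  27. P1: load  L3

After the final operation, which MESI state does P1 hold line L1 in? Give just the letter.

state = S

1. P2: load  L0  bus=[BusRd]  L0: P0=I P1=I P2=E P3=I  mem[L0]=60
2. P1: load  L2  bus=[BusRd]  L2: P0=I P1=E P2=I P3=I  mem[L2]=0
3. P2: store L4 := 24  bus=[BusRdX]  L4: P0=I P1=I P2=M P3=I  mem[L4]=0
4. P1: store L3 := 54  bus=[BusRdX]  L3: P0=I P1=M P2=I P3=I  mem[L3]=70
5. P3: store L3 := 45  bus=[BusRdX,Flush]  L3: P0=I P1=I P2=I P3=M  mem[L3]=54
6. P0: store L3 := 98  bus=[BusRdX,Flush]  L3: P0=M P1=I P2=I P3=I  mem[L3]=45
7. P2: load  L5  bus=[BusRd]  L5: P0=I P1=I P2=E P3=I  mem[L5]=50
8. P2: load  L6  bus=[BusRd]  L6: P0=I P1=I P2=E P3=I  mem[L6]=60
9. P2: load  L6  bus=[-]  L6: P0=I P1=I P2=E P3=I  mem[L6]=60
10. P0: load  L5  bus=[BusRd]  L5: P0=S P1=I P2=S P3=I  mem[L5]=50
11. P3: load  L3  bus=[BusRd,Flush]  L3: P0=S P1=I P2=I P3=S  mem[L3]=98
12. P1: load  L1  bus=[BusRd]  L1: P0=I P1=E P2=I P3=I  mem[L1]=0
13. P0: load  L6  bus=[BusRd]  L6: P0=S P1=I P2=S P3=I  mem[L6]=60
14. P3: store L3 := 68  bus=[BusUpgr]  L3: P0=I P1=I P2=I P3=M  mem[L3]=98
15. P0: load  L6  bus=[-]  L6: P0=S P1=I P2=S P3=I  mem[L6]=60
16. P2: load  L4  bus=[-]  L4: P0=I P1=I P2=M P3=I  mem[L4]=0
17. P3: store L0 := 58  bus=[BusRdX]  L0: P0=I P1=I P2=I P3=M  mem[L0]=60
18. P3: load  L4  bus=[BusRd,Flush]  L4: P0=I P1=I P2=S P3=S  mem[L4]=24
19. P0: store L4 := 20  bus=[BusRdX]  L4: P0=M P1=I P2=I P3=I  mem[L4]=24
20. P2: load  L0  bus=[BusRd,Flush]  L0: P0=I P1=I P2=S P3=S  mem[L0]=58
21. P1: load  L5  bus=[BusRd]  L5: P0=S P1=S P2=S P3=I  mem[L5]=50
22. P0: load  L5  bus=[-]  L5: P0=S P1=S P2=S P3=I  mem[L5]=50
23. P2: load  L5  bus=[-]  L5: P0=S P1=S P2=S P3=I  mem[L5]=50
24. P2: store L5 := 5  bus=[BusUpgr]  L5: P0=I P1=I P2=M P3=I  mem[L5]=50
25. P2: store L3 := 11  bus=[BusRdX,Flush]  L3: P0=I P1=I P2=M P3=I  mem[L3]=68
26. P3: load  L1  bus=[BusRd]  L1: P0=I P1=S P2=I P3=S  mem[L1]=0
27. P1: load  L3  bus=[BusRd,Flush]  L3: P0=I P1=S P2=S P3=I  mem[L3]=11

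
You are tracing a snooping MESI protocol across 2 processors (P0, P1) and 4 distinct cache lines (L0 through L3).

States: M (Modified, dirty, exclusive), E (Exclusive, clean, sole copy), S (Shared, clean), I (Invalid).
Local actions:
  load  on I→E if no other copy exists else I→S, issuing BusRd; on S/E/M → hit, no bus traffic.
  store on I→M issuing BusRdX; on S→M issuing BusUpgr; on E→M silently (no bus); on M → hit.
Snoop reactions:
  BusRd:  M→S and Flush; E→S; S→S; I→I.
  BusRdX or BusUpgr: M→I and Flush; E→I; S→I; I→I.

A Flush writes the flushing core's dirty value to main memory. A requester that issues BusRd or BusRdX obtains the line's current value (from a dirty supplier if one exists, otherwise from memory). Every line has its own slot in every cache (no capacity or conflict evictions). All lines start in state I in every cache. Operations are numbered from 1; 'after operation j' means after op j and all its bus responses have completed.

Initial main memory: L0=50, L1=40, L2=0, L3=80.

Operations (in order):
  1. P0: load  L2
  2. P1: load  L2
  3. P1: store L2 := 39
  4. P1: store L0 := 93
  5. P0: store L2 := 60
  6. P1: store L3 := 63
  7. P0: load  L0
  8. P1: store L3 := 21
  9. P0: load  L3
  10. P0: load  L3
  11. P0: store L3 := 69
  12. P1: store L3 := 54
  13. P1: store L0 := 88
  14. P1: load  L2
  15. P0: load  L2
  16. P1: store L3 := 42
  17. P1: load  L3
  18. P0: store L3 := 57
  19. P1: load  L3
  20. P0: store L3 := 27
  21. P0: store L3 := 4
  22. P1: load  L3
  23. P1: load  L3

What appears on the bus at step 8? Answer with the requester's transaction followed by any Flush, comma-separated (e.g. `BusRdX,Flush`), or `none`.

bus = none

step 1: P0: load  L2  ⟶  EI  (L2)  txn=BusRd  M[L2]=0
step 2: P1: load  L2  ⟶  SS  (L2)  txn=BusRd  M[L2]=0
step 3: P1: store L2 := 39  ⟶  IM  (L2)  txn=BusUpgr  M[L2]=0
step 4: P1: store L0 := 93  ⟶  IM  (L0)  txn=BusRdX  M[L0]=50
step 5: P0: store L2 := 60  ⟶  MI  (L2)  txn=BusRdX+Flush  M[L2]=39
step 6: P1: store L3 := 63  ⟶  IM  (L3)  txn=BusRdX  M[L3]=80
step 7: P0: load  L0  ⟶  SS  (L0)  txn=BusRd+Flush  M[L0]=93
step 8: P1: store L3 := 21  ⟶  IM  (L3)  txn=∅  M[L3]=80
step 9: P0: load  L3  ⟶  SS  (L3)  txn=BusRd+Flush  M[L3]=21
step 10: P0: load  L3  ⟶  SS  (L3)  txn=∅  M[L3]=21
step 11: P0: store L3 := 69  ⟶  MI  (L3)  txn=BusUpgr  M[L3]=21
step 12: P1: store L3 := 54  ⟶  IM  (L3)  txn=BusRdX+Flush  M[L3]=69
step 13: P1: store L0 := 88  ⟶  IM  (L0)  txn=BusUpgr  M[L0]=93
step 14: P1: load  L2  ⟶  SS  (L2)  txn=BusRd+Flush  M[L2]=60
step 15: P0: load  L2  ⟶  SS  (L2)  txn=∅  M[L2]=60
step 16: P1: store L3 := 42  ⟶  IM  (L3)  txn=∅  M[L3]=69
step 17: P1: load  L3  ⟶  IM  (L3)  txn=∅  M[L3]=69
step 18: P0: store L3 := 57  ⟶  MI  (L3)  txn=BusRdX+Flush  M[L3]=42
step 19: P1: load  L3  ⟶  SS  (L3)  txn=BusRd+Flush  M[L3]=57
step 20: P0: store L3 := 27  ⟶  MI  (L3)  txn=BusUpgr  M[L3]=57
step 21: P0: store L3 := 4  ⟶  MI  (L3)  txn=∅  M[L3]=57
step 22: P1: load  L3  ⟶  SS  (L3)  txn=BusRd+Flush  M[L3]=4
step 23: P1: load  L3  ⟶  SS  (L3)  txn=∅  M[L3]=4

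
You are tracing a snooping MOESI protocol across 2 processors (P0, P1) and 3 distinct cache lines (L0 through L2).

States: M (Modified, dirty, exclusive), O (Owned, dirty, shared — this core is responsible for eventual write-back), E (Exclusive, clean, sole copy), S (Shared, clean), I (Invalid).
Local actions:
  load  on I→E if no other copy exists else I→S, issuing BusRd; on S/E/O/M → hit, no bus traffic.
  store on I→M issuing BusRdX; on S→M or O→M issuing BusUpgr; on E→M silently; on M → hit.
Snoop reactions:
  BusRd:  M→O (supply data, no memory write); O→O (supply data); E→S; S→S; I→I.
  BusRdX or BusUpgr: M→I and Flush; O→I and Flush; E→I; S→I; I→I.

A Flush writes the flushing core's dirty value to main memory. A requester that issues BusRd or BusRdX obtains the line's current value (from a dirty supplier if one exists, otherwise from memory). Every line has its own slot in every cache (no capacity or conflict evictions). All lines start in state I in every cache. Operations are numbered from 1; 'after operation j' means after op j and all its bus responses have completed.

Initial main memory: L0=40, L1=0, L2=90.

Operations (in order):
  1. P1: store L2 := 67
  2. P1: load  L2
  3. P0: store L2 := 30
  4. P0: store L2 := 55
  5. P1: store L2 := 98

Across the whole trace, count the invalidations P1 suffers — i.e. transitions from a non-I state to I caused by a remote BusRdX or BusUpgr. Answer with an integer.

[1] P1: store L2 := 67 | P0:I, P1:M(67) | bus: BusRdX
[2] P1: load  L2 | P0:I, P1:M(67) | bus: none
[3] P0: store L2 := 30 | P0:M(30), P1:I | bus: BusRdX,Flush
[4] P0: store L2 := 55 | P0:M(55), P1:I | bus: none
[5] P1: store L2 := 98 | P0:I, P1:M(98) | bus: BusRdX,Flush

invalidations = 1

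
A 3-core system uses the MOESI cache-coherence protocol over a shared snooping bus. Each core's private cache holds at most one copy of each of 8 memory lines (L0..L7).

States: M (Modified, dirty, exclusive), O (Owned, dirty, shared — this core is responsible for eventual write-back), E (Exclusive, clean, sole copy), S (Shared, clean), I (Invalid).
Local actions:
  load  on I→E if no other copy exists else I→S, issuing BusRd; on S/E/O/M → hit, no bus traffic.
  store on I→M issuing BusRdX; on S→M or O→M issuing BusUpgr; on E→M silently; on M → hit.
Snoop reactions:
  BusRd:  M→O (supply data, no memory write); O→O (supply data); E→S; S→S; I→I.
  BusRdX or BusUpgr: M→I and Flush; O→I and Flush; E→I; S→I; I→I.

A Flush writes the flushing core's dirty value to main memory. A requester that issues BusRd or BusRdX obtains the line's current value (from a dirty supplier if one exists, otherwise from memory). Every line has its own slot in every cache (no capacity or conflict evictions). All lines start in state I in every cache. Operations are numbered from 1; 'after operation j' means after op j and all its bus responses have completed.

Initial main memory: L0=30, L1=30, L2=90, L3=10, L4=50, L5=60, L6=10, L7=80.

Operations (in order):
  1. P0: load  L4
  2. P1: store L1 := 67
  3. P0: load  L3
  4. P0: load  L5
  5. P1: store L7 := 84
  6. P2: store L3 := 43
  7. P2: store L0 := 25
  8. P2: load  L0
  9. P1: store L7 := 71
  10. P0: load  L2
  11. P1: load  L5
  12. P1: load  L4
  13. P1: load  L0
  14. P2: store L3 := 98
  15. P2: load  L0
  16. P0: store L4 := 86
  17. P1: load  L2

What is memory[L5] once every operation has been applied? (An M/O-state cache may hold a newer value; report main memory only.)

1. P0: load  L4  bus=[BusRd]  L4: P0=E P1=I P2=I  mem[L4]=50
2. P1: store L1 := 67  bus=[BusRdX]  L1: P0=I P1=M P2=I  mem[L1]=30
3. P0: load  L3  bus=[BusRd]  L3: P0=E P1=I P2=I  mem[L3]=10
4. P0: load  L5  bus=[BusRd]  L5: P0=E P1=I P2=I  mem[L5]=60
5. P1: store L7 := 84  bus=[BusRdX]  L7: P0=I P1=M P2=I  mem[L7]=80
6. P2: store L3 := 43  bus=[BusRdX]  L3: P0=I P1=I P2=M  mem[L3]=10
7. P2: store L0 := 25  bus=[BusRdX]  L0: P0=I P1=I P2=M  mem[L0]=30
8. P2: load  L0  bus=[-]  L0: P0=I P1=I P2=M  mem[L0]=30
9. P1: store L7 := 71  bus=[-]  L7: P0=I P1=M P2=I  mem[L7]=80
10. P0: load  L2  bus=[BusRd]  L2: P0=E P1=I P2=I  mem[L2]=90
11. P1: load  L5  bus=[BusRd]  L5: P0=S P1=S P2=I  mem[L5]=60
12. P1: load  L4  bus=[BusRd]  L4: P0=S P1=S P2=I  mem[L4]=50
13. P1: load  L0  bus=[BusRd]  L0: P0=I P1=S P2=O  mem[L0]=30
14. P2: store L3 := 98  bus=[-]  L3: P0=I P1=I P2=M  mem[L3]=10
15. P2: load  L0  bus=[-]  L0: P0=I P1=S P2=O  mem[L0]=30
16. P0: store L4 := 86  bus=[BusUpgr]  L4: P0=M P1=I P2=I  mem[L4]=50
17. P1: load  L2  bus=[BusRd]  L2: P0=S P1=S P2=I  mem[L2]=90

memory[L5] = 60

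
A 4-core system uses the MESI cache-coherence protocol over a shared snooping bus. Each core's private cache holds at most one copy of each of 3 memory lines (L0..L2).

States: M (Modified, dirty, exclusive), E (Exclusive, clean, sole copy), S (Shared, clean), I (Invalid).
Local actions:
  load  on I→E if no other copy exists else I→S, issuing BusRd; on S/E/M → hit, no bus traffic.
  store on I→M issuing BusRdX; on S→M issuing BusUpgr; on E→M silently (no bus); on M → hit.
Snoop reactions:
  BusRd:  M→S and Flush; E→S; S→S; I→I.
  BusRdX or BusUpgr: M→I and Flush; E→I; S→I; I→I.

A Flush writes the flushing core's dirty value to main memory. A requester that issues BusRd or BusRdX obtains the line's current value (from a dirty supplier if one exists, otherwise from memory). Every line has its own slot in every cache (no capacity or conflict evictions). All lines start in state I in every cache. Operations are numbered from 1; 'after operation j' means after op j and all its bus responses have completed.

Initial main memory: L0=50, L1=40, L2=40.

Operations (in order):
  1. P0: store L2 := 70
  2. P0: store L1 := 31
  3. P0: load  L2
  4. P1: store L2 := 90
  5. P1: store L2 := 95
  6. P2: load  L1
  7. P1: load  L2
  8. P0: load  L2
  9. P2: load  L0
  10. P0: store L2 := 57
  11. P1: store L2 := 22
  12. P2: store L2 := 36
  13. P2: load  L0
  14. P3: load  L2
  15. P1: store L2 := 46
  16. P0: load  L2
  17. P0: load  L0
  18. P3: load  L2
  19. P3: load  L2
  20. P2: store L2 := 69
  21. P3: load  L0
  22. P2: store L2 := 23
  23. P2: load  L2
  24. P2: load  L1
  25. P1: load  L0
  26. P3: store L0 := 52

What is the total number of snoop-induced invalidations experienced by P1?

invalidations = 4

step 1: P0: store L2 := 70  ⟶  MIII  (L2)  txn=BusRdX  M[L2]=40
step 2: P0: store L1 := 31  ⟶  MIII  (L1)  txn=BusRdX  M[L1]=40
step 3: P0: load  L2  ⟶  MIII  (L2)  txn=∅  M[L2]=40
step 4: P1: store L2 := 90  ⟶  IMII  (L2)  txn=BusRdX+Flush  M[L2]=70
step 5: P1: store L2 := 95  ⟶  IMII  (L2)  txn=∅  M[L2]=70
step 6: P2: load  L1  ⟶  SISI  (L1)  txn=BusRd+Flush  M[L1]=31
step 7: P1: load  L2  ⟶  IMII  (L2)  txn=∅  M[L2]=70
step 8: P0: load  L2  ⟶  SSII  (L2)  txn=BusRd+Flush  M[L2]=95
step 9: P2: load  L0  ⟶  IIEI  (L0)  txn=BusRd  M[L0]=50
step 10: P0: store L2 := 57  ⟶  MIII  (L2)  txn=BusUpgr  M[L2]=95
step 11: P1: store L2 := 22  ⟶  IMII  (L2)  txn=BusRdX+Flush  M[L2]=57
step 12: P2: store L2 := 36  ⟶  IIMI  (L2)  txn=BusRdX+Flush  M[L2]=22
step 13: P2: load  L0  ⟶  IIEI  (L0)  txn=∅  M[L0]=50
step 14: P3: load  L2  ⟶  IISS  (L2)  txn=BusRd+Flush  M[L2]=36
step 15: P1: store L2 := 46  ⟶  IMII  (L2)  txn=BusRdX  M[L2]=36
step 16: P0: load  L2  ⟶  SSII  (L2)  txn=BusRd+Flush  M[L2]=46
step 17: P0: load  L0  ⟶  SISI  (L0)  txn=BusRd  M[L0]=50
step 18: P3: load  L2  ⟶  SSIS  (L2)  txn=BusRd  M[L2]=46
step 19: P3: load  L2  ⟶  SSIS  (L2)  txn=∅  M[L2]=46
step 20: P2: store L2 := 69  ⟶  IIMI  (L2)  txn=BusRdX  M[L2]=46
step 21: P3: load  L0  ⟶  SISS  (L0)  txn=BusRd  M[L0]=50
step 22: P2: store L2 := 23  ⟶  IIMI  (L2)  txn=∅  M[L2]=46
step 23: P2: load  L2  ⟶  IIMI  (L2)  txn=∅  M[L2]=46
step 24: P2: load  L1  ⟶  SISI  (L1)  txn=∅  M[L1]=31
step 25: P1: load  L0  ⟶  SSSS  (L0)  txn=BusRd  M[L0]=50
step 26: P3: store L0 := 52  ⟶  IIIM  (L0)  txn=BusUpgr  M[L0]=50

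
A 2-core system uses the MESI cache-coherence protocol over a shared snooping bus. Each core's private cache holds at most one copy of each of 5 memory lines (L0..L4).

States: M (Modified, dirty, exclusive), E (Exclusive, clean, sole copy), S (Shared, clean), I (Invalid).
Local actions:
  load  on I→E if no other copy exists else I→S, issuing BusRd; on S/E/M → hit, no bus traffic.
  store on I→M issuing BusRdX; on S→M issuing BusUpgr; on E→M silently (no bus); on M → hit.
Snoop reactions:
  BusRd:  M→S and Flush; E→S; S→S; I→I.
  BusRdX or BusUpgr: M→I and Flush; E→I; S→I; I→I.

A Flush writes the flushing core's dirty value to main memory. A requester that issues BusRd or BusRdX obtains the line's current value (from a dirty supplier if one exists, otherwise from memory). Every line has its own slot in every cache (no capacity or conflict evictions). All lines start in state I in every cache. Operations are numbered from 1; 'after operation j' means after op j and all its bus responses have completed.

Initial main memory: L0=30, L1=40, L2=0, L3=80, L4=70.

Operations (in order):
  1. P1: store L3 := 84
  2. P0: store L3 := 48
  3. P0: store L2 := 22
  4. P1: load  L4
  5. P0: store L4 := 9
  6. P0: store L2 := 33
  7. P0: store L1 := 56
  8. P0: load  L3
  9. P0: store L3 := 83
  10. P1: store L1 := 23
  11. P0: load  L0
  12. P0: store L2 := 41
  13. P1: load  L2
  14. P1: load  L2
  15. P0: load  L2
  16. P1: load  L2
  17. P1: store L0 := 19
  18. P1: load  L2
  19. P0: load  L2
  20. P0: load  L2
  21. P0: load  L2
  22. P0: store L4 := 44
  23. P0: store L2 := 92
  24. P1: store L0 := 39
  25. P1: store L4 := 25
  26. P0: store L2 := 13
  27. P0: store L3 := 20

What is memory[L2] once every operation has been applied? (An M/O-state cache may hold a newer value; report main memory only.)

memory[L2] = 41

step 1: P1: store L3 := 84  ⟶  IM  (L3)  txn=BusRdX  M[L3]=80
step 2: P0: store L3 := 48  ⟶  MI  (L3)  txn=BusRdX+Flush  M[L3]=84
step 3: P0: store L2 := 22  ⟶  MI  (L2)  txn=BusRdX  M[L2]=0
step 4: P1: load  L4  ⟶  IE  (L4)  txn=BusRd  M[L4]=70
step 5: P0: store L4 := 9  ⟶  MI  (L4)  txn=BusRdX  M[L4]=70
step 6: P0: store L2 := 33  ⟶  MI  (L2)  txn=∅  M[L2]=0
step 7: P0: store L1 := 56  ⟶  MI  (L1)  txn=BusRdX  M[L1]=40
step 8: P0: load  L3  ⟶  MI  (L3)  txn=∅  M[L3]=84
step 9: P0: store L3 := 83  ⟶  MI  (L3)  txn=∅  M[L3]=84
step 10: P1: store L1 := 23  ⟶  IM  (L1)  txn=BusRdX+Flush  M[L1]=56
step 11: P0: load  L0  ⟶  EI  (L0)  txn=BusRd  M[L0]=30
step 12: P0: store L2 := 41  ⟶  MI  (L2)  txn=∅  M[L2]=0
step 13: P1: load  L2  ⟶  SS  (L2)  txn=BusRd+Flush  M[L2]=41
step 14: P1: load  L2  ⟶  SS  (L2)  txn=∅  M[L2]=41
step 15: P0: load  L2  ⟶  SS  (L2)  txn=∅  M[L2]=41
step 16: P1: load  L2  ⟶  SS  (L2)  txn=∅  M[L2]=41
step 17: P1: store L0 := 19  ⟶  IM  (L0)  txn=BusRdX  M[L0]=30
step 18: P1: load  L2  ⟶  SS  (L2)  txn=∅  M[L2]=41
step 19: P0: load  L2  ⟶  SS  (L2)  txn=∅  M[L2]=41
step 20: P0: load  L2  ⟶  SS  (L2)  txn=∅  M[L2]=41
step 21: P0: load  L2  ⟶  SS  (L2)  txn=∅  M[L2]=41
step 22: P0: store L4 := 44  ⟶  MI  (L4)  txn=∅  M[L4]=70
step 23: P0: store L2 := 92  ⟶  MI  (L2)  txn=BusUpgr  M[L2]=41
step 24: P1: store L0 := 39  ⟶  IM  (L0)  txn=∅  M[L0]=30
step 25: P1: store L4 := 25  ⟶  IM  (L4)  txn=BusRdX+Flush  M[L4]=44
step 26: P0: store L2 := 13  ⟶  MI  (L2)  txn=∅  M[L2]=41
step 27: P0: store L3 := 20  ⟶  MI  (L3)  txn=∅  M[L3]=84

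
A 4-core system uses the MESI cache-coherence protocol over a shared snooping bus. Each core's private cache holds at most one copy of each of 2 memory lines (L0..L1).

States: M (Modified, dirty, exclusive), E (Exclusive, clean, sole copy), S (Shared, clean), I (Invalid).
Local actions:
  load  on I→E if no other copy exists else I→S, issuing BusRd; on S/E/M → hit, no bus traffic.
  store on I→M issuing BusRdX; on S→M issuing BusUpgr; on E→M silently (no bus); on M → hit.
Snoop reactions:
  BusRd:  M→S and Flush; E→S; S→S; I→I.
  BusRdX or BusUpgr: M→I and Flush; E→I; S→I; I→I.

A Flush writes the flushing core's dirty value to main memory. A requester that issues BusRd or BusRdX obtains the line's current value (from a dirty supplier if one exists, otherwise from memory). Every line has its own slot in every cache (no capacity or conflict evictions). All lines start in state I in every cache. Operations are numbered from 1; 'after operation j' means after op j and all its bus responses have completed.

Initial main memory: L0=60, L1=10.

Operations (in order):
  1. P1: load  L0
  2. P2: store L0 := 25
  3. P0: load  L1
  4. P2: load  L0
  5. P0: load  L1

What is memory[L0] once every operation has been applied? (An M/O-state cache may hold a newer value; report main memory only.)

memory[L0] = 60

  op1 P1: load  L0 → I/E/I/I on L0; bus BusRd; mem=60
  op2 P2: store L0 := 25 → I/I/M/I on L0; bus BusRdX; mem=60
  op3 P0: load  L1 → E/I/I/I on L1; bus BusRd; mem=10
  op4 P2: load  L0 → I/I/M/I on L0; bus (none); mem=60
  op5 P0: load  L1 → E/I/I/I on L1; bus (none); mem=10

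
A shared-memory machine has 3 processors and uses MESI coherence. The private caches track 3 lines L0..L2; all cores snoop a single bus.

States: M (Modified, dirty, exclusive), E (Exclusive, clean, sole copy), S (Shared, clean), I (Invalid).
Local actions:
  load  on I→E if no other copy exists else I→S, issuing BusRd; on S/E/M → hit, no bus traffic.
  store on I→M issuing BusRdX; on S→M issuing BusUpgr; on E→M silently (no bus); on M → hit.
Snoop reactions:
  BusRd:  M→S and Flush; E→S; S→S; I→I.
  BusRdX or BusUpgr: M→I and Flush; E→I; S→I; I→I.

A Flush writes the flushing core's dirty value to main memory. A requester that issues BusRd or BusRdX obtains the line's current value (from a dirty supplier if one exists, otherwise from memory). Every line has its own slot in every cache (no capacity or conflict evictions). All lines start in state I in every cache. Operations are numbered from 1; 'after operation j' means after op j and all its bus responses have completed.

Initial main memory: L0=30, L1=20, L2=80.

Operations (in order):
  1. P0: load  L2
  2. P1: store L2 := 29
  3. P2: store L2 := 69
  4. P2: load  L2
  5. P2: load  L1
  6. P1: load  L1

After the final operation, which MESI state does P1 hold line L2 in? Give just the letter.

1. P0: load  L2  bus=[BusRd]  L2: P0=E P1=I P2=I  mem[L2]=80
2. P1: store L2 := 29  bus=[BusRdX]  L2: P0=I P1=M P2=I  mem[L2]=80
3. P2: store L2 := 69  bus=[BusRdX,Flush]  L2: P0=I P1=I P2=M  mem[L2]=29
4. P2: load  L2  bus=[-]  L2: P0=I P1=I P2=M  mem[L2]=29
5. P2: load  L1  bus=[BusRd]  L1: P0=I P1=I P2=E  mem[L1]=20
6. P1: load  L1  bus=[BusRd]  L1: P0=I P1=S P2=S  mem[L1]=20

state = I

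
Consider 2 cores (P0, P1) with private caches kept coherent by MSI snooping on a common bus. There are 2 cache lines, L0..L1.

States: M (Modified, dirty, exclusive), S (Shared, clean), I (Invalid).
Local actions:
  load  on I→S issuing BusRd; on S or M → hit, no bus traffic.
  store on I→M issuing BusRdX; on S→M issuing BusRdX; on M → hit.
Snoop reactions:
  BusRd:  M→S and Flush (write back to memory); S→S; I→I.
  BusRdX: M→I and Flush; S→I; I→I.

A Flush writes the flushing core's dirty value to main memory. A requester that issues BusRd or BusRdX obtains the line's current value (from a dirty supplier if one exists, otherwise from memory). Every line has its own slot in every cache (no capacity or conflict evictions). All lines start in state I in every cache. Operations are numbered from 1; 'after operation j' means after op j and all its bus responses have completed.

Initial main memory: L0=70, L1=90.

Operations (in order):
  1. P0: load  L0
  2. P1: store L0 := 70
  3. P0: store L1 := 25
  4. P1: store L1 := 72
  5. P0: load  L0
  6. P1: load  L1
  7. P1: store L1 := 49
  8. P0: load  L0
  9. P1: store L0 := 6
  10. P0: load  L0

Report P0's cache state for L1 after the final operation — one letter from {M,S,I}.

state = I

1. P0: load  L0  bus=[BusRd]  L0: P0=S P1=I  mem[L0]=70
2. P1: store L0 := 70  bus=[BusRdX]  L0: P0=I P1=M  mem[L0]=70
3. P0: store L1 := 25  bus=[BusRdX]  L1: P0=M P1=I  mem[L1]=90
4. P1: store L1 := 72  bus=[BusRdX,Flush]  L1: P0=I P1=M  mem[L1]=25
5. P0: load  L0  bus=[BusRd,Flush]  L0: P0=S P1=S  mem[L0]=70
6. P1: load  L1  bus=[-]  L1: P0=I P1=M  mem[L1]=25
7. P1: store L1 := 49  bus=[-]  L1: P0=I P1=M  mem[L1]=25
8. P0: load  L0  bus=[-]  L0: P0=S P1=S  mem[L0]=70
9. P1: store L0 := 6  bus=[BusRdX]  L0: P0=I P1=M  mem[L0]=70
10. P0: load  L0  bus=[BusRd,Flush]  L0: P0=S P1=S  mem[L0]=6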